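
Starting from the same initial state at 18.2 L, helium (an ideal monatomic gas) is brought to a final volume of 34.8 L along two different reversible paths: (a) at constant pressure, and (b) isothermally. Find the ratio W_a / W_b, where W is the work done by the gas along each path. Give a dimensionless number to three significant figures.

W_a / W_b ≈ 1.41

Path (a) isobaric: W = P₁(V₂ − V₁) → W_a/(P₁V₁) = 0.9121.
Path (b) isothermal: W = P₁V₁ ln(V₂/V₁) → W_b/(P₁V₁) = 0.6482.
W_a / W_b = 0.9121 / 0.6482 = 1.407.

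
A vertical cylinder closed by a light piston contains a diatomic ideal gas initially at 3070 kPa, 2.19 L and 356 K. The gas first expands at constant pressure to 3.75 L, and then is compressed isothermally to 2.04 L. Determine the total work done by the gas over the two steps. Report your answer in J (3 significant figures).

Step 1 (isobaric): W = PΔV = (3070 kPa)(3.75 − 2.19 L) = 4789 J.
After step 1: P = 3070 kPa, V = 3.75 L, T = 609.6 K.
Step 2 (isothermal): W = P₁V₁ ln(V₂/V₁) = (11512) ln(2.04/3.75) = -7009 J.
W_total = 4789 − 7009 = -2220 J.

W_total ≈ -2220 J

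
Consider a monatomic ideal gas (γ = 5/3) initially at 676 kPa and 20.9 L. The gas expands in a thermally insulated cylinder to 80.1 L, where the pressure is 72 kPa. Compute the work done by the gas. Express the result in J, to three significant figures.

Adiabatic: W = (P₁V₁ − P₂V₂)/(γ − 1) with γ = 5/3.
P₁V₁ = 14128 J, P₂V₂ = 5767 J.
W = (14128 − 5767) / 0.6667 = 12542 J.

W ≈ 12500 J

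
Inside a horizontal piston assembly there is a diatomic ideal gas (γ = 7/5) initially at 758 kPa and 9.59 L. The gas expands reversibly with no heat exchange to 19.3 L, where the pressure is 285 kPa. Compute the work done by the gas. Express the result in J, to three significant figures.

Adiabatic: W = (P₁V₁ − P₂V₂)/(γ − 1) with γ = 7/5.
P₁V₁ = 7269 J, P₂V₂ = 5500 J.
W = (7269 − 5500) / 0.4 = 4422 J.

W ≈ 4420 J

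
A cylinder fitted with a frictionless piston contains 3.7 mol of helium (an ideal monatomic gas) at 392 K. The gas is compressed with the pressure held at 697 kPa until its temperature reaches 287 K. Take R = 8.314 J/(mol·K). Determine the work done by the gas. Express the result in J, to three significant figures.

Isobaric: W = P ΔV = nR ΔT.
W = (3.7)(8.314)(287 − 392) = -3230 J.

W ≈ -3230 J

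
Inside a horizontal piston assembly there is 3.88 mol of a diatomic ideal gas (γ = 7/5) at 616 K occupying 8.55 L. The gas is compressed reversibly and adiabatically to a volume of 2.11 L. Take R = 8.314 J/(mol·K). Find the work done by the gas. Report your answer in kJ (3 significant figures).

W ≈ -37.3 kJ

Adiabatic: TV^(γ−1) = const with γ = 7/5.
T₂ = T₁ (V₁/V₂)^(γ−1) = 616 × (8.55/2.11)^0.4 = 616 × 1.75 = 1078 K.
W_by = nCᵥ(T₁ − T₂) = (3.88)(20.79)(616 − 1078) = -37265 J.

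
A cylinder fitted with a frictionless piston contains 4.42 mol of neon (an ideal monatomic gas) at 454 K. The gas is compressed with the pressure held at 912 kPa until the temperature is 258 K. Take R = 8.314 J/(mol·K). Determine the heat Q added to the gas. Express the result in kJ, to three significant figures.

Isobaric: W = nRΔT = (4.42)(8.314)(-196) = -7203 J.
ΔU = nCᵥΔT with Cᵥ = 3R/2: ΔU = (4.42)(12.47)(-196) = -10804 J.
Q = ΔU + W = -10804 − 7203 = -18006 J.

Q ≈ -18.0 kJ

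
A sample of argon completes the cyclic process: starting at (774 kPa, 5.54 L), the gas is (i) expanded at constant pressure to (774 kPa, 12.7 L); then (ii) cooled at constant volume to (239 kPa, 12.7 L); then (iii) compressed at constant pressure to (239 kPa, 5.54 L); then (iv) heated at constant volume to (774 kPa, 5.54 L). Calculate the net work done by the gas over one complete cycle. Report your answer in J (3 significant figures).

Constant-volume legs do no work.
W(i) = (774)(12.7 − 5.54) = 5542 J; W(iii) = (239)(5.54 − 12.7) = -1711 J.
W_net = 5542 − 1711 = 3831 J (the clockwise enclosed area).

W_net ≈ 3830 J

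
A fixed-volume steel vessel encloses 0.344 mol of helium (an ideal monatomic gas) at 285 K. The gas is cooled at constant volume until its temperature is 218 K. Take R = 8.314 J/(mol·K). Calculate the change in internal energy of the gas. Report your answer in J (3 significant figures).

ΔU ≈ -287 J

Constant volume ⇒ W = 0, so Q = ΔU = nCᵥΔT with Cᵥ = 3R/2 = 12.47 J/(mol·K).
ΔU = (0.344)(12.47)(218 − 285) = -287.4 J.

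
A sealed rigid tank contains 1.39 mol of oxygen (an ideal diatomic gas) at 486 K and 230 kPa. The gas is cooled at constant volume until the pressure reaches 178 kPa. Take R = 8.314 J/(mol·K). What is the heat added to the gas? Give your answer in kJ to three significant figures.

Constant volume ⇒ W = 0, so Q = ΔU = nCᵥΔT with Cᵥ = 5R/2 = 20.79 J/(mol·K).
At constant V, T₂/T₁ = P₂/P₁ ⇒ ΔT = T₁(P₂/P₁ − 1) = 486·(178/230 − 1) = -109.9 K.
ΔU = (1.39)(20.79)(-109.9) = -3175 J.

Q ≈ -3.17 kJ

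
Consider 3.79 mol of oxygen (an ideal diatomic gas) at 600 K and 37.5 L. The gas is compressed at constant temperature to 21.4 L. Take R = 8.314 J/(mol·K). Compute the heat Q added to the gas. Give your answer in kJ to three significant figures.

Isothermal ⇒ ΔU = 0, so Q = W = nRT ln(V₂/V₁).
Q = (3.79)(8.314)(600) ln(21.4/37.5) = 18906 × -0.561 = -10605 J.

Q ≈ -10.6 kJ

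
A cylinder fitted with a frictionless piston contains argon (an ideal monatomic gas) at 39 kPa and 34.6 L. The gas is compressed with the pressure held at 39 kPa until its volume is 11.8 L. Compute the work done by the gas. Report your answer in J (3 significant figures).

Isobaric: W = P ΔV.
W = (39 kPa)(11.8 − 34.6 L) = (39)(-22.8) = -889.2 J.

W ≈ -889 J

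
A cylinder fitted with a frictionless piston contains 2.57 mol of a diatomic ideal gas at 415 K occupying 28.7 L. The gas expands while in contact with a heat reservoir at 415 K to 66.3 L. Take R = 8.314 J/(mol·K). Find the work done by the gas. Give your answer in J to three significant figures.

Isothermal: W = nRT ln(V₂/V₁).
W = (2.57)(8.314)(415) × ln(66.3/28.7)
  = 8867 × 0.8373
W_by_gas = 7425 J.

W ≈ 7420 J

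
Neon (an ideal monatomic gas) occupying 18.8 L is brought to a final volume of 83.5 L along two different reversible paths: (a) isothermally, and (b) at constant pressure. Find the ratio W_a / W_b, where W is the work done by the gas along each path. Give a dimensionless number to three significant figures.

Path (a) isothermal: W = P₁V₁ ln(V₂/V₁) → W_a/(P₁V₁) = 1.491.
Path (b) isobaric: W = P₁(V₂ − V₁) → W_b/(P₁V₁) = 3.441.
W_a / W_b = 1.491 / 3.441 = 0.4332.

W_a / W_b ≈ 0.433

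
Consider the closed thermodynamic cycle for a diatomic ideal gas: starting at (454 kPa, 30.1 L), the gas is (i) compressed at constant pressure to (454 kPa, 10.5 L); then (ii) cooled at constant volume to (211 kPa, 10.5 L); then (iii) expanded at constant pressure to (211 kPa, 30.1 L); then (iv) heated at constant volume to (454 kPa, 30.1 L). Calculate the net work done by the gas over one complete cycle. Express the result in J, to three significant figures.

Constant-volume legs do no work.
W(i) = (454)(10.5 − 30.1) = -8898 J; W(iii) = (211)(30.1 − 10.5) = 4136 J.
W_net = -8898 + 4136 = -4763 J (the counter-clockwise enclosed area).

W_net ≈ -4760 J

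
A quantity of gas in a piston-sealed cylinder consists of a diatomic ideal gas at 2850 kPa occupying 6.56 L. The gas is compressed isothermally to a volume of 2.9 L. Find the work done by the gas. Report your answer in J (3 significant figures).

Isothermal: W = nRT ln(V₂/V₁) = P₁V₁ ln(V₂/V₁).
P₁V₁ = (2850 kPa)(6.56 L) = 18696 J.
W = 18696 × ln(2.9/6.56) = 18696 × -0.8163
W_by_gas = -15261 J.

W ≈ -15300 J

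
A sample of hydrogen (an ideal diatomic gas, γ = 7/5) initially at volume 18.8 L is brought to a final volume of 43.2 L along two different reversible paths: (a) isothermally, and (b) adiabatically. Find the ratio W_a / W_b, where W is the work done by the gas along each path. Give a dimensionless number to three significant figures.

Path (a) isothermal: W = P₁V₁ ln(V₂/V₁) → W_a/(P₁V₁) = 0.832.
Path (b) adiabatic: W = P₁V₁(1 − (V₁/V₂)^(γ−1))/(γ−1) → W_b/(P₁V₁) = 0.7077.
W_a / W_b = 0.832 / 0.7077 = 1.176.

W_a / W_b ≈ 1.18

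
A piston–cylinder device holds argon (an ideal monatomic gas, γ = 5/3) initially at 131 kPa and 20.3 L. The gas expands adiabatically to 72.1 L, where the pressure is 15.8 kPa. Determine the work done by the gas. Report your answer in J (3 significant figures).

Adiabatic: W = (P₁V₁ − P₂V₂)/(γ − 1) with γ = 5/3.
P₁V₁ = 2659 J, P₂V₂ = 1139 J.
W = (2659 − 1139) / 0.6667 = 2280 J.

W ≈ 2280 J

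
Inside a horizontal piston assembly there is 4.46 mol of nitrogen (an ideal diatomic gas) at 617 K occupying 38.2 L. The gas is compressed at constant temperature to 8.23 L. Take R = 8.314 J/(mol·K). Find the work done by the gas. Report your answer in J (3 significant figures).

W ≈ -35100 J

Isothermal: W = nRT ln(V₂/V₁).
W = (4.46)(8.314)(617) × ln(8.23/38.2)
  = 22879 × -1.535
W_by_gas = -35120 J.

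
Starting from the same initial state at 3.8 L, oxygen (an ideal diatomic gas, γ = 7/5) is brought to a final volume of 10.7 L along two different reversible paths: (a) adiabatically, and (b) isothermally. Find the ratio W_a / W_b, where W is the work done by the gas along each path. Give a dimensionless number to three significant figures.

Path (a) adiabatic: W = P₁V₁(1 − (V₁/V₂)^(γ−1))/(γ−1) → W_a/(P₁V₁) = 0.8477.
Path (b) isothermal: W = P₁V₁ ln(V₂/V₁) → W_b/(P₁V₁) = 1.035.
W_a / W_b = 0.8477 / 1.035 = 0.8188.

W_a / W_b ≈ 0.819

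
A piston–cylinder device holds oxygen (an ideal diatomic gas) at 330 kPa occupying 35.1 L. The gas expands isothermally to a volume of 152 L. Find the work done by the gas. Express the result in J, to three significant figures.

Isothermal: W = nRT ln(V₂/V₁) = P₁V₁ ln(V₂/V₁).
P₁V₁ = (330 kPa)(35.1 L) = 11583 J.
W = 11583 × ln(152/35.1) = 11583 × 1.466
W_by_gas = 16977 J.

W ≈ 17000 J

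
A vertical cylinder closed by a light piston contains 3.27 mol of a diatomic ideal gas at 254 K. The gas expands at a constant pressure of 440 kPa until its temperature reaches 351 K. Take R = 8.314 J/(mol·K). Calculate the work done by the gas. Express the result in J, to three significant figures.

W ≈ 2640 J

Isobaric: W = P ΔV = nR ΔT.
W = (3.27)(8.314)(351 − 254) = 2637 J.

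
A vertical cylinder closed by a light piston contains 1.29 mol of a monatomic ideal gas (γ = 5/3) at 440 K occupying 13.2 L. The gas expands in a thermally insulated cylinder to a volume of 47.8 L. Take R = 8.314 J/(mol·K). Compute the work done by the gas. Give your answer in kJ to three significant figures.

W ≈ 4.08 kJ

Adiabatic: TV^(γ−1) = const with γ = 5/3.
T₂ = T₁ (V₁/V₂)^(γ−1) = 440 × (13.2/47.8)^0.667 = 440 × 0.4241 = 186.6 K.
W_by = nCᵥ(T₁ − T₂) = (1.29)(12.47)(440 − 186.6) = 4077 J.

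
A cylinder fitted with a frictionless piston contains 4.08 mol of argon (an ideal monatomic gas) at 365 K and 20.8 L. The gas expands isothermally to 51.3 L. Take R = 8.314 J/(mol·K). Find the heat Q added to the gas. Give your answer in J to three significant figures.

Isothermal ⇒ ΔU = 0, so Q = W = nRT ln(V₂/V₁).
Q = (4.08)(8.314)(365) ln(51.3/20.8) = 12381 × 0.9027 = 11177 J.

Q ≈ 11200 J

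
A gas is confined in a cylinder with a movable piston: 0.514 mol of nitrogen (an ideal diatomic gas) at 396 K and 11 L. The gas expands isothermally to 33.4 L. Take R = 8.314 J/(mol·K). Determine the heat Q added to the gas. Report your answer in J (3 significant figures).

Isothermal ⇒ ΔU = 0, so Q = W = nRT ln(V₂/V₁).
Q = (0.514)(8.314)(396) ln(33.4/11) = 1692 × 1.111 = 1880 J.

Q ≈ 1880 J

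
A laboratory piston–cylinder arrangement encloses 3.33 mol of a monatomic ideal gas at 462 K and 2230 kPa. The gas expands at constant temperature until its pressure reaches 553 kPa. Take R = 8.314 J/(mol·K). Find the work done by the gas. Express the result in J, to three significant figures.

W ≈ 17800 J

Isothermal process: W = nRT ln(V₂/V₁) = nRT ln(P₁/P₂).
W = (3.33)(8.314)(462) × ln(2230/553)
  = 12791 × ln(4.033) = 12791 × 1.394
W_by_gas = 17835 J.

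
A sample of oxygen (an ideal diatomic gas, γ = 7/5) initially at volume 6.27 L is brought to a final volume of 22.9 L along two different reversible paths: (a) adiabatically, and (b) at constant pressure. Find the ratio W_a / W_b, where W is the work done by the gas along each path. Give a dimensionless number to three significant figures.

Path (a) adiabatic: W = P₁V₁(1 − (V₁/V₂)^(γ−1))/(γ−1) → W_a/(P₁V₁) = 1.011.
Path (b) isobaric: W = P₁(V₂ − V₁) → W_b/(P₁V₁) = 2.652.
W_a / W_b = 1.011 / 2.652 = 0.3812.

W_a / W_b ≈ 0.381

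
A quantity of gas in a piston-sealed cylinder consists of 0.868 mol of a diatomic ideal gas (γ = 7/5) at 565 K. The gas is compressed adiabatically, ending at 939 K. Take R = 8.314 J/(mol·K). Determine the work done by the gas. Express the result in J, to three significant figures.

W ≈ -6750 J

Adiabatic ⇒ Q = 0, so W_by = −ΔU = nCᵥ(T₁ − T₂).
Cᵥ = 5R/2 = 20.79 J/(mol·K).
W = (0.868)(20.79)(565 − 939) = -6747 J.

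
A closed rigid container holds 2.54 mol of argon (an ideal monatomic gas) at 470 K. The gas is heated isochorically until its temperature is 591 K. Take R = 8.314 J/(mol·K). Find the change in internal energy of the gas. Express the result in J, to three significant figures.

Constant volume ⇒ W = 0, so Q = ΔU = nCᵥΔT with Cᵥ = 3R/2 = 12.47 J/(mol·K).
ΔU = (2.54)(12.47)(591 − 470) = 3833 J.

ΔU ≈ 3830 J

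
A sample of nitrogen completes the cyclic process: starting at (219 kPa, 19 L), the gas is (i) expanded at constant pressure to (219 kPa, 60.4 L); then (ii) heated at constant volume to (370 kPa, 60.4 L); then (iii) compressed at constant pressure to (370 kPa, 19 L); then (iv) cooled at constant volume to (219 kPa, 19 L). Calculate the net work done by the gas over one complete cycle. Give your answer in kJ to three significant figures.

W_net ≈ -6.25 kJ

Constant-volume legs do no work.
W(i) = (219)(60.4 − 19) = 9067 J; W(iii) = (370)(19 − 60.4) = -15318 J.
W_net = 9067 − 15318 = -6251 J (the counter-clockwise enclosed area).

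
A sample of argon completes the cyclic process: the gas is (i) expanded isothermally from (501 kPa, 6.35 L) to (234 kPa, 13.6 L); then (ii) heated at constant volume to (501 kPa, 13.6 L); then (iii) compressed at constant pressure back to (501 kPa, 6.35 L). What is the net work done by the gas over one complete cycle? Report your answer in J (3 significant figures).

W_net ≈ -1210 J

Leg (i): W = PᵢVᵢ ln(V_f/Vᵢ) = (3181) ln(13.6/6.35) = 2423 J.
Leg (ii): W = 0.
Leg (iii): W = PΔV = (501)(6.35 − 13.6) = -3632 J.
W_net = 2423 − 3632 = -1209 J.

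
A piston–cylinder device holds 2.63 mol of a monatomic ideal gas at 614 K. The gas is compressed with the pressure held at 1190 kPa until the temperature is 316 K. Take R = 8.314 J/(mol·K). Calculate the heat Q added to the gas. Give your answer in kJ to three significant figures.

Q ≈ -16.3 kJ

Isobaric: W = nRΔT = (2.63)(8.314)(-298) = -6516 J.
ΔU = nCᵥΔT with Cᵥ = 3R/2: ΔU = (2.63)(12.47)(-298) = -9774 J.
Q = ΔU + W = -9774 − 6516 = -16290 J.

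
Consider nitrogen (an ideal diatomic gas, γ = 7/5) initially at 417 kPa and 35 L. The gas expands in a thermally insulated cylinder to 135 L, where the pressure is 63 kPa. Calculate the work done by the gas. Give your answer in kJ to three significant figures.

W ≈ 15.2 kJ

Adiabatic: W = (P₁V₁ − P₂V₂)/(γ − 1) with γ = 7/5.
P₁V₁ = 14595 J, P₂V₂ = 8505 J.
W = (14595 − 8505) / 0.4 = 15225 J.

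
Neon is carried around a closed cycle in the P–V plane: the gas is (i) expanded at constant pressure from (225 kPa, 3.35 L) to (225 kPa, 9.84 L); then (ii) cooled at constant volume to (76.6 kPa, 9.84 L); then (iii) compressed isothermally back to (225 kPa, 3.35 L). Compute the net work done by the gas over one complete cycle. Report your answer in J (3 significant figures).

Leg (i): W = PΔV = (225)(9.84 − 3.35) = 1460 J.
Leg (ii): W = 0.
Leg (iii): W = PᵢVᵢ ln(V_f/Vᵢ) = (753.7) ln(3.35/9.84) = -812.2 J.
W_net = 1460 − 812.2 = 648.1 J.

W_net ≈ 648 J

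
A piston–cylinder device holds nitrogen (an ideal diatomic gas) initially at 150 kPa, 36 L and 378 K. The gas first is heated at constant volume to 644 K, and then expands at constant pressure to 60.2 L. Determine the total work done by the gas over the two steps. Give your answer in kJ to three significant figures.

W_total ≈ 6.18 kJ

Step 1 (isochoric): W = 0 (constant volume).
After step 1: P = 255.6 kPa (V unchanged).
Step 2 (isobaric): W = PΔV = (255.6 kPa)(60.2 − 36 L) = 6184 J.
W_total = 0 + 6184 = 6184 J.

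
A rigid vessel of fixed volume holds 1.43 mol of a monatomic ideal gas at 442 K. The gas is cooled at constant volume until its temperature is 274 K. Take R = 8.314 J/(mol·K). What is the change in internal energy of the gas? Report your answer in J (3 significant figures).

Constant volume ⇒ W = 0, so Q = ΔU = nCᵥΔT with Cᵥ = 3R/2 = 12.47 J/(mol·K).
ΔU = (1.43)(12.47)(274 − 442) = -2996 J.

ΔU ≈ -3000 J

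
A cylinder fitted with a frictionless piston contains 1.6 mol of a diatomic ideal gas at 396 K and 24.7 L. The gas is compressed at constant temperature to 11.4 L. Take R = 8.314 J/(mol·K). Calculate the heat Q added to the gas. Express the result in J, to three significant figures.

Isothermal ⇒ ΔU = 0, so Q = W = nRT ln(V₂/V₁).
Q = (1.6)(8.314)(396) ln(11.4/24.7) = 5268 × -0.7732 = -4073 J.

Q ≈ -4070 J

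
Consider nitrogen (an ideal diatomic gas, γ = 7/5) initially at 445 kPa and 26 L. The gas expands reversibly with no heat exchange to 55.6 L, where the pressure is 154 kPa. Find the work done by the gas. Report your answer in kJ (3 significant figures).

W ≈ 7.52 kJ

Adiabatic: W = (P₁V₁ − P₂V₂)/(γ − 1) with γ = 7/5.
P₁V₁ = 11570 J, P₂V₂ = 8562 J.
W = (11570 − 8562) / 0.4 = 7519 J.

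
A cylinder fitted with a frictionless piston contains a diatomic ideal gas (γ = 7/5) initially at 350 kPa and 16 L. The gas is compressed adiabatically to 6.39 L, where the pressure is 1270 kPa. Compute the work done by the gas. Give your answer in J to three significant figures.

Adiabatic: W = (P₁V₁ − P₂V₂)/(γ − 1) with γ = 7/5.
P₁V₁ = 5600 J, P₂V₂ = 8115 J.
W = (5600 − 8115) / 0.4 = -6288 J.

W ≈ -6290 J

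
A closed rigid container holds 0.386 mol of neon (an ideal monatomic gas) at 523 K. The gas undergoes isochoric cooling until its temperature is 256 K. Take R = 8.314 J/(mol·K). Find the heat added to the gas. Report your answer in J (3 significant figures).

Q ≈ -1290 J

Constant volume ⇒ W = 0, so Q = ΔU = nCᵥΔT with Cᵥ = 3R/2 = 12.47 J/(mol·K).
ΔU = (0.386)(12.47)(256 − 523) = -1285 J.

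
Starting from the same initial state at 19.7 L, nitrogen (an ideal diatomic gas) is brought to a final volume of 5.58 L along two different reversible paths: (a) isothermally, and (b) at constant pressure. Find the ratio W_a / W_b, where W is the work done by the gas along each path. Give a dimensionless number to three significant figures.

Path (a) isothermal: W = P₁V₁ ln(V₂/V₁) → W_a/(P₁V₁) = -1.261.
Path (b) isobaric: W = P₁(V₂ − V₁) → W_b/(P₁V₁) = -0.7168.
W_a / W_b = -1.261 / -0.7168 = 1.76.

W_a / W_b ≈ 1.76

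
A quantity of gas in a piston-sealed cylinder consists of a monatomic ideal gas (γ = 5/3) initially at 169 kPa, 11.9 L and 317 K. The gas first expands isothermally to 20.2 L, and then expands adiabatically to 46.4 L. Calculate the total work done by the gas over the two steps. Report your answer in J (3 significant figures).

W_total ≈ 2350 J

Step 1 (isothermal): W = P₁V₁ ln(V₂/V₁) = (2011) ln(20.2/11.9) = 1064 J.
After step 1: P = 99.56 kPa, V = 20.2 L, T = 317 K.
Step 2 (adiabatic): W = (P₁V₁ − P₂V₂)/(γ−1) = (2011 − 1155)/0.667 = 1284 J.
W_total = 1064 + 1284 = 2348 J.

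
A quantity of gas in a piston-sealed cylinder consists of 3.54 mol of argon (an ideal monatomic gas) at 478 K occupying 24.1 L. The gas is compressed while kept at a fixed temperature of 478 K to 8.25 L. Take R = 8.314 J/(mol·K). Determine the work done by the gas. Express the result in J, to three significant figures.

Isothermal: W = nRT ln(V₂/V₁).
W = (3.54)(8.314)(478) × ln(8.25/24.1)
  = 14068 × -1.072
W_by_gas = -15081 J.

W ≈ -15100 J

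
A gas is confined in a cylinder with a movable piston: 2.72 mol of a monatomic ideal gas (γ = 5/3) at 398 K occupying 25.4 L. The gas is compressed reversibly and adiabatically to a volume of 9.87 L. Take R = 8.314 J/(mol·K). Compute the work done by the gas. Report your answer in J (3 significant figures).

Adiabatic: TV^(γ−1) = const with γ = 5/3.
T₂ = T₁ (V₁/V₂)^(γ−1) = 398 × (25.4/9.87)^0.667 = 398 × 1.878 = 747.4 K.
W_by = nCᵥ(T₁ − T₂) = (2.72)(12.47)(398 − 747.4) = -11852 J.

W ≈ -11900 J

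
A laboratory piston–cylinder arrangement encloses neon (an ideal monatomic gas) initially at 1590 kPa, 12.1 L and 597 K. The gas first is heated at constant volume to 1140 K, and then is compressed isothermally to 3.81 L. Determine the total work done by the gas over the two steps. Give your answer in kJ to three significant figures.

Step 1 (isochoric): W = 0 (constant volume).
After step 1: P = 3036 kPa (V unchanged).
Step 2 (isothermal): W = P₁V₁ ln(V₂/V₁) = (36738) ln(3.81/12.1) = -42453 J.
W_total = 0 − 42453 = -42453 J.

W_total ≈ -42.5 kJ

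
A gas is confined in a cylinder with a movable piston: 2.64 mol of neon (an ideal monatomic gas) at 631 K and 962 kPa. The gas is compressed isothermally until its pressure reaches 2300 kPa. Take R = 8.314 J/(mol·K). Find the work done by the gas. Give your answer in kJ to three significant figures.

Isothermal process: W = nRT ln(V₂/V₁) = nRT ln(P₁/P₂).
W = (2.64)(8.314)(631) × ln(962/2300)
  = 13850 × ln(0.4183) = 13850 × -0.8716
W_by_gas = -12072 J.

W ≈ -12.1 kJ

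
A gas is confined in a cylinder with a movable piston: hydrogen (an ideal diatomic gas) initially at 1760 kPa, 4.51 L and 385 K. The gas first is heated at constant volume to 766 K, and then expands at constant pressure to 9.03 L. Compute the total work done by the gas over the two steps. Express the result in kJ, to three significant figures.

W_total ≈ 15.8 kJ

Step 1 (isochoric): W = 0 (constant volume).
After step 1: P = 3502 kPa (V unchanged).
Step 2 (isobaric): W = PΔV = (3502 kPa)(9.03 − 4.51 L) = 15828 J.
W_total = 0 + 15828 = 15828 J.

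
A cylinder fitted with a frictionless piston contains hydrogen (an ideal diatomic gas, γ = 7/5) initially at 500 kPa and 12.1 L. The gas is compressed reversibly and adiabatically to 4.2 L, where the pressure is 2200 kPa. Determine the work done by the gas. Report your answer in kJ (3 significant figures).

W ≈ -7.98 kJ

Adiabatic: W = (P₁V₁ − P₂V₂)/(γ − 1) with γ = 7/5.
P₁V₁ = 6050 J, P₂V₂ = 9240 J.
W = (6050 − 9240) / 0.4 = -7975 J.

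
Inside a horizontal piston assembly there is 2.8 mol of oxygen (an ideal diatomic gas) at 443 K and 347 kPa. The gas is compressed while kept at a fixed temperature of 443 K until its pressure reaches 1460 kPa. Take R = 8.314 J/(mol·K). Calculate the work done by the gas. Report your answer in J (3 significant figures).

W ≈ -14800 J

Isothermal process: W = nRT ln(V₂/V₁) = nRT ln(P₁/P₂).
W = (2.8)(8.314)(443) × ln(347/1460)
  = 10313 × ln(0.2377) = 10313 × -1.437
W_by_gas = -14818 J.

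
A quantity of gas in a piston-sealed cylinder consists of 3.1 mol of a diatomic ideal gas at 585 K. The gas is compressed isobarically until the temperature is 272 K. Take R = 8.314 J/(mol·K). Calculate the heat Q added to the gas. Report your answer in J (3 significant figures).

Q ≈ -28200 J

Isobaric: W = nRΔT = (3.1)(8.314)(-313) = -8067 J.
ΔU = nCᵥΔT with Cᵥ = 5R/2: ΔU = (3.1)(20.79)(-313) = -20168 J.
Q = ΔU + W = -20168 − 8067 = -28235 J.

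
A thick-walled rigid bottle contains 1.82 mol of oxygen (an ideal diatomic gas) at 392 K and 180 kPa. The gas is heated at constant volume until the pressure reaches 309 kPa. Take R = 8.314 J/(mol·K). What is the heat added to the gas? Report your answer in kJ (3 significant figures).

Q ≈ 10.6 kJ

Constant volume ⇒ W = 0, so Q = ΔU = nCᵥΔT with Cᵥ = 5R/2 = 20.79 J/(mol·K).
At constant V, T₂/T₁ = P₂/P₁ ⇒ ΔT = T₁(P₂/P₁ − 1) = 392·(309/180 − 1) = 280.9 K.
ΔU = (1.82)(20.79)(280.9) = 10627 J.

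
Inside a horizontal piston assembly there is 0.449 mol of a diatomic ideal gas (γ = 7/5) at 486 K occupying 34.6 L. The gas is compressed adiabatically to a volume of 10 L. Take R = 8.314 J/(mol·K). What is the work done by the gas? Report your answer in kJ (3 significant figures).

Adiabatic: TV^(γ−1) = const with γ = 7/5.
T₂ = T₁ (V₁/V₂)^(γ−1) = 486 × (34.6/10)^0.4 = 486 × 1.643 = 798.5 K.
W_by = nCᵥ(T₁ − T₂) = (0.449)(20.79)(486 − 798.5) = -2916 J.

W ≈ -2.92 kJ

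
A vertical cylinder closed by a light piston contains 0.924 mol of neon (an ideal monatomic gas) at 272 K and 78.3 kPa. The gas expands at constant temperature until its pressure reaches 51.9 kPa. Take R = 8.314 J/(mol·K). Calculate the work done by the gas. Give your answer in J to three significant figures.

Isothermal process: W = nRT ln(V₂/V₁) = nRT ln(P₁/P₂).
W = (0.924)(8.314)(272) × ln(78.3/51.9)
  = 2090 × ln(1.509) = 2090 × 0.4112
W_by_gas = 859.3 J.

W ≈ 859 J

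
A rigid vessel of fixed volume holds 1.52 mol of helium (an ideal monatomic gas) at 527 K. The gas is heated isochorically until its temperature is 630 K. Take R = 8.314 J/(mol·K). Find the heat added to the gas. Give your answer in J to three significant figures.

Constant volume ⇒ W = 0, so Q = ΔU = nCᵥΔT with Cᵥ = 3R/2 = 12.47 J/(mol·K).
ΔU = (1.52)(12.47)(630 − 527) = 1952 J.

Q ≈ 1950 J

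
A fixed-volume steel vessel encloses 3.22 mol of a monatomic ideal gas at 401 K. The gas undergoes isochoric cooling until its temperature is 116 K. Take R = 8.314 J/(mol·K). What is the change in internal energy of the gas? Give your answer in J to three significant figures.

ΔU ≈ -11400 J

Constant volume ⇒ W = 0, so Q = ΔU = nCᵥΔT with Cᵥ = 3R/2 = 12.47 J/(mol·K).
ΔU = (3.22)(12.47)(116 − 401) = -11445 J.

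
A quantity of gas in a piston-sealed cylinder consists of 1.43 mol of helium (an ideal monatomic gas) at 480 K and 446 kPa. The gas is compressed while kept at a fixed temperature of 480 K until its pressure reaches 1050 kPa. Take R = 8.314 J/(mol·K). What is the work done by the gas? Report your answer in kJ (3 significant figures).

W ≈ -4.89 kJ

Isothermal process: W = nRT ln(V₂/V₁) = nRT ln(P₁/P₂).
W = (1.43)(8.314)(480) × ln(446/1050)
  = 5707 × ln(0.4248) = 5707 × -0.8562
W_by_gas = -4886 J.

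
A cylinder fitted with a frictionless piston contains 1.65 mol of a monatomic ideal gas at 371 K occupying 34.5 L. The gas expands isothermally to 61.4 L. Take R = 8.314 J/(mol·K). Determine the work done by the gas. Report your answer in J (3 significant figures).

Isothermal: W = nRT ln(V₂/V₁).
W = (1.65)(8.314)(371) × ln(61.4/34.5)
  = 5089 × 0.5765
W_by_gas = 2934 J.

W ≈ 2930 J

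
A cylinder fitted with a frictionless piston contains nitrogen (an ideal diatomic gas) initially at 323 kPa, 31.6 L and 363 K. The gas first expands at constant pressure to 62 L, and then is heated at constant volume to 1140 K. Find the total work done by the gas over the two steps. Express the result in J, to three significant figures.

W_total ≈ 9820 J

Step 1 (isobaric): W = PΔV = (323 kPa)(62 − 31.6 L) = 9819 J.
Step 2 (isochoric): W = 0 (constant volume).
W_total = 9819 + 0 = 9819 J.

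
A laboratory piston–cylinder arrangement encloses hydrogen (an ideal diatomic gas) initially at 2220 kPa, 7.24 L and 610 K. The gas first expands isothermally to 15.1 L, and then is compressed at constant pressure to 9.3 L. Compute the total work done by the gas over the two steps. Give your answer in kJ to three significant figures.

Step 1 (isothermal): W = P₁V₁ ln(V₂/V₁) = (16073) ln(15.1/7.24) = 11815 J.
After step 1: P = 1064 kPa, V = 15.1 L, T = 610 K.
Step 2 (isobaric): W = PΔV = (1064 kPa)(9.3 − 15.1 L) = -6174 J.
W_total = 11815 − 6174 = 5641 J.

W_total ≈ 5.64 kJ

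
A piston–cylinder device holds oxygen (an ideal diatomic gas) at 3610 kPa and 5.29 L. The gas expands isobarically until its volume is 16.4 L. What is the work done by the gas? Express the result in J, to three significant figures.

Isobaric: W = P ΔV.
W = (3610 kPa)(16.4 − 5.29 L) = (3610)(11.11) = 40107 J.

W ≈ 40100 J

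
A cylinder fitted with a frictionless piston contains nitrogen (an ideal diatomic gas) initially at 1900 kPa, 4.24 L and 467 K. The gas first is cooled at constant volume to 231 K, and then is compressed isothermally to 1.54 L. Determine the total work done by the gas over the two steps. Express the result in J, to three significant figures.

Step 1 (isochoric): W = 0 (constant volume).
After step 1: P = 939.8 kPa (V unchanged).
Step 2 (isothermal): W = P₁V₁ ln(V₂/V₁) = (3985) ln(1.54/4.24) = -4036 J.
W_total = 0 − 4036 = -4036 J.

W_total ≈ -4040 J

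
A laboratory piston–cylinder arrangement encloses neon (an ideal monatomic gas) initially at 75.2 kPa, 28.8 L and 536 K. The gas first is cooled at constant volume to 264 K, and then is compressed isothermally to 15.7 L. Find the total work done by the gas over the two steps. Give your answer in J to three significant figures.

W_total ≈ -647 J

Step 1 (isochoric): W = 0 (constant volume).
After step 1: P = 37.04 kPa (V unchanged).
Step 2 (isothermal): W = P₁V₁ ln(V₂/V₁) = (1067) ln(15.7/28.8) = -647.2 J.
W_total = 0 − 647.2 = -647.2 J.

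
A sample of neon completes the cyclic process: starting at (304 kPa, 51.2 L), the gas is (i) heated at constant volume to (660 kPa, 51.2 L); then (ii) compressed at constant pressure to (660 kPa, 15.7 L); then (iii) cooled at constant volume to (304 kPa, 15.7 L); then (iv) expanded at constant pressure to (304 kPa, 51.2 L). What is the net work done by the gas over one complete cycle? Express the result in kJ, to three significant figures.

W_net ≈ -12.6 kJ

Constant-volume legs do no work.
W(ii) = (660)(15.7 − 51.2) = -23430 J; W(iv) = (304)(51.2 − 15.7) = 10792 J.
W_net = -23430 + 10792 = -12638 J (the counter-clockwise enclosed area).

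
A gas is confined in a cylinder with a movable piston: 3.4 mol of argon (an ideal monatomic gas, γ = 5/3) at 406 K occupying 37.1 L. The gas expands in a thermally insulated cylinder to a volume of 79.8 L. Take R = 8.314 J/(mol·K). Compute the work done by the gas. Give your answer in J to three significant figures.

W ≈ 6880 J

Adiabatic: TV^(γ−1) = const with γ = 5/3.
T₂ = T₁ (V₁/V₂)^(γ−1) = 406 × (37.1/79.8)^0.667 = 406 × 0.6001 = 243.7 K.
W_by = nCᵥ(T₁ − T₂) = (3.4)(12.47)(406 − 243.7) = 6884 J.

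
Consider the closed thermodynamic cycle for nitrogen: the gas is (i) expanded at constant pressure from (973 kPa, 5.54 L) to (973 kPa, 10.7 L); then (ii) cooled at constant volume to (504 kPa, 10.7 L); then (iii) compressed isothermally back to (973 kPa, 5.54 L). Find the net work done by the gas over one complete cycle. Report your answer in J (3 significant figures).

W_net ≈ 1470 J

Leg (i): W = PΔV = (973)(10.7 − 5.54) = 5021 J.
Leg (ii): W = 0.
Leg (iii): W = PᵢVᵢ ln(V_f/Vᵢ) = (5393) ln(5.54/10.7) = -3550 J.
W_net = 5021 − 3550 = 1471 J.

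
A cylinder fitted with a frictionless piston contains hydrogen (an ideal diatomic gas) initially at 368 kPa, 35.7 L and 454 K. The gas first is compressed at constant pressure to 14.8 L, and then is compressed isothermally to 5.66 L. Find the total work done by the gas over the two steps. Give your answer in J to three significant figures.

W_total ≈ -12900 J

Step 1 (isobaric): W = PΔV = (368 kPa)(14.8 − 35.7 L) = -7691 J.
After step 1: P = 368 kPa, V = 14.8 L, T = 188.2 K.
Step 2 (isothermal): W = P₁V₁ ln(V₂/V₁) = (5446) ln(5.66/14.8) = -5235 J.
W_total = -7691 − 5235 = -12926 J.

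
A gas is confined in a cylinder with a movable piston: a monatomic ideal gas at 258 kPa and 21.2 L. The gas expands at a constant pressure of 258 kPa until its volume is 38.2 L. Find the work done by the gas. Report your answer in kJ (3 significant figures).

W ≈ 4.39 kJ

Isobaric: W = P ΔV.
W = (258 kPa)(38.2 − 21.2 L) = (258)(17) = 4386 J.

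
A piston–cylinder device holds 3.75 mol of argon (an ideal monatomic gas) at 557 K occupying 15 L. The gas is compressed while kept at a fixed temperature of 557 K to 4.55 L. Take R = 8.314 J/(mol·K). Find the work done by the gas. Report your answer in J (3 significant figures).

Isothermal: W = nRT ln(V₂/V₁).
W = (3.75)(8.314)(557) × ln(4.55/15)
  = 17366 × -1.193
W_by_gas = -20716 J.

W ≈ -20700 J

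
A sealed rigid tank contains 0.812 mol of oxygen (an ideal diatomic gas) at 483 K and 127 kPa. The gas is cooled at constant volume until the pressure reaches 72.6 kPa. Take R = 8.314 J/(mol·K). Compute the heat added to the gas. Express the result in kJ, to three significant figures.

Constant volume ⇒ W = 0, so Q = ΔU = nCᵥΔT with Cᵥ = 5R/2 = 20.79 J/(mol·K).
At constant V, T₂/T₁ = P₂/P₁ ⇒ ΔT = T₁(P₂/P₁ − 1) = 483·(72.6/127 − 1) = -206.9 K.
ΔU = (0.812)(20.79)(-206.9) = -3492 J.

Q ≈ -3.49 kJ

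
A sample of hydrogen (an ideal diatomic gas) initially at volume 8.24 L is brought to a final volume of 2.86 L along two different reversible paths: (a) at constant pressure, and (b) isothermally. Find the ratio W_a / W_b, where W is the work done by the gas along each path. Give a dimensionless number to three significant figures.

Path (a) isobaric: W = P₁(V₂ − V₁) → W_a/(P₁V₁) = -0.6529.
Path (b) isothermal: W = P₁V₁ ln(V₂/V₁) → W_b/(P₁V₁) = -1.058.
W_a / W_b = -0.6529 / -1.058 = 0.617.

W_a / W_b ≈ 0.617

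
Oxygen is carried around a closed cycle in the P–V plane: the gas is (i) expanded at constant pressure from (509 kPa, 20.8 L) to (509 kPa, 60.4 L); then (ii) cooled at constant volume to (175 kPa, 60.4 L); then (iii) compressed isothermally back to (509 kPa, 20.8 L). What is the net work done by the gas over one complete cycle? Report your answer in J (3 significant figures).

W_net ≈ 8890 J

Leg (i): W = PΔV = (509)(60.4 − 20.8) = 20156 J.
Leg (ii): W = 0.
Leg (iii): W = PᵢVᵢ ln(V_f/Vᵢ) = (10570) ln(20.8/60.4) = -11268 J.
W_net = 20156 − 11268 = 8888 J.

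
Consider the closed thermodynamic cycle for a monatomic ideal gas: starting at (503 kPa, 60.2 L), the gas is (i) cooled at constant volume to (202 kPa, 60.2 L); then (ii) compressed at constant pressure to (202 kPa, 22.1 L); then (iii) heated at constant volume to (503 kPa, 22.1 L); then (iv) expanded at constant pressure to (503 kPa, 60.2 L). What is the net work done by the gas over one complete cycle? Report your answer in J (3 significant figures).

W_net ≈ 11500 J

Constant-volume legs do no work.
W(ii) = (202)(22.1 − 60.2) = -7696 J; W(iv) = (503)(60.2 − 22.1) = 19164 J.
W_net = -7696 + 19164 = 11468 J (the clockwise enclosed area).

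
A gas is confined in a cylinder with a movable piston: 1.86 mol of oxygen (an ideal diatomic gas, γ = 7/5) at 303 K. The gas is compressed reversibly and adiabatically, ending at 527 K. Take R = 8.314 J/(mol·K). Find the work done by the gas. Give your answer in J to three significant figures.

W ≈ -8660 J

Adiabatic ⇒ Q = 0, so W_by = −ΔU = nCᵥ(T₁ − T₂).
Cᵥ = 5R/2 = 20.79 J/(mol·K).
W = (1.86)(20.79)(303 − 527) = -8660 J.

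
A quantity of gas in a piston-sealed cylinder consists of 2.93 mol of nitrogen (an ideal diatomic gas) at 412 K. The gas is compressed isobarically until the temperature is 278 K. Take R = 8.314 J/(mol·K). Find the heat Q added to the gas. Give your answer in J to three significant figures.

Isobaric: W = nRΔT = (2.93)(8.314)(-134) = -3264 J.
ΔU = nCᵥΔT with Cᵥ = 5R/2: ΔU = (2.93)(20.79)(-134) = -8161 J.
Q = ΔU + W = -8161 − 3264 = -11425 J.

Q ≈ -11400 J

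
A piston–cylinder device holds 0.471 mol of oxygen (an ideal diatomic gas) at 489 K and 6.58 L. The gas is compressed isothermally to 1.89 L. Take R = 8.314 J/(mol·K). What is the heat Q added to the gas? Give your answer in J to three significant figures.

Q ≈ -2390 J

Isothermal ⇒ ΔU = 0, so Q = W = nRT ln(V₂/V₁).
Q = (0.471)(8.314)(489) ln(1.89/6.58) = 1915 × -1.247 = -2389 J.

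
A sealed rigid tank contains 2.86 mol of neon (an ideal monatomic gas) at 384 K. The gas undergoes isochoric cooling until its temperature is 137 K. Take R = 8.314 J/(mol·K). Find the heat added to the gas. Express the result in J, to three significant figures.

Q ≈ -8810 J

Constant volume ⇒ W = 0, so Q = ΔU = nCᵥΔT with Cᵥ = 3R/2 = 12.47 J/(mol·K).
ΔU = (2.86)(12.47)(137 − 384) = -8810 J.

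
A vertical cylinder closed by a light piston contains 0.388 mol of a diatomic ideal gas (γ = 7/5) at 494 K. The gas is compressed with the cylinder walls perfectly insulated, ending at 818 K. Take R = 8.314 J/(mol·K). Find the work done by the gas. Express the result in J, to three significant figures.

W ≈ -2610 J

Adiabatic ⇒ Q = 0, so W_by = −ΔU = nCᵥ(T₁ − T₂).
Cᵥ = 5R/2 = 20.79 J/(mol·K).
W = (0.388)(20.79)(494 − 818) = -2613 J.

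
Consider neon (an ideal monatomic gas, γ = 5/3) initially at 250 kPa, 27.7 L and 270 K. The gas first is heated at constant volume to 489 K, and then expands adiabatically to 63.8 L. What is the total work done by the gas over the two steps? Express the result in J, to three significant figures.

W_total ≈ 8030 J

Step 1 (isochoric): W = 0 (constant volume).
After step 1: P = 452.8 kPa (V unchanged).
Step 2 (adiabatic): W = (P₁V₁ − P₂V₂)/(γ−1) = (12542 − 7191)/0.667 = 8026 J.
W_total = 0 + 8026 = 8026 J.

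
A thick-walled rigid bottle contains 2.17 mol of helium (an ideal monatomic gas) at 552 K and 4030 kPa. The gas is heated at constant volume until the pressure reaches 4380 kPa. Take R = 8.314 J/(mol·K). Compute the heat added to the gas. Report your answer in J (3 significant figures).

Constant volume ⇒ W = 0, so Q = ΔU = nCᵥΔT with Cᵥ = 3R/2 = 12.47 J/(mol·K).
At constant V, T₂/T₁ = P₂/P₁ ⇒ ΔT = T₁(P₂/P₁ − 1) = 552·(4380/4030 − 1) = 47.94 K.
ΔU = (2.17)(12.47)(47.94) = 1297 J.

Q ≈ 1300 J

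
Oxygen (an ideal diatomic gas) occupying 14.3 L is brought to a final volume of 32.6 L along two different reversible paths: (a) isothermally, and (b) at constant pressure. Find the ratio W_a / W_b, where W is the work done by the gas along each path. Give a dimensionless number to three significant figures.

Path (a) isothermal: W = P₁V₁ ln(V₂/V₁) → W_a/(P₁V₁) = 0.8241.
Path (b) isobaric: W = P₁(V₂ − V₁) → W_b/(P₁V₁) = 1.28.
W_a / W_b = 0.8241 / 1.28 = 0.6439.

W_a / W_b ≈ 0.644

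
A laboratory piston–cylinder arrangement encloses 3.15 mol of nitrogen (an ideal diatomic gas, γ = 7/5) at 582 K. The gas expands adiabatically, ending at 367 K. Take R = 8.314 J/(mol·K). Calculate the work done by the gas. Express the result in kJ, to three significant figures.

W ≈ 14.1 kJ

Adiabatic ⇒ Q = 0, so W_by = −ΔU = nCᵥ(T₁ − T₂).
Cᵥ = 5R/2 = 20.79 J/(mol·K).
W = (3.15)(20.79)(582 − 367) = 14077 J.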